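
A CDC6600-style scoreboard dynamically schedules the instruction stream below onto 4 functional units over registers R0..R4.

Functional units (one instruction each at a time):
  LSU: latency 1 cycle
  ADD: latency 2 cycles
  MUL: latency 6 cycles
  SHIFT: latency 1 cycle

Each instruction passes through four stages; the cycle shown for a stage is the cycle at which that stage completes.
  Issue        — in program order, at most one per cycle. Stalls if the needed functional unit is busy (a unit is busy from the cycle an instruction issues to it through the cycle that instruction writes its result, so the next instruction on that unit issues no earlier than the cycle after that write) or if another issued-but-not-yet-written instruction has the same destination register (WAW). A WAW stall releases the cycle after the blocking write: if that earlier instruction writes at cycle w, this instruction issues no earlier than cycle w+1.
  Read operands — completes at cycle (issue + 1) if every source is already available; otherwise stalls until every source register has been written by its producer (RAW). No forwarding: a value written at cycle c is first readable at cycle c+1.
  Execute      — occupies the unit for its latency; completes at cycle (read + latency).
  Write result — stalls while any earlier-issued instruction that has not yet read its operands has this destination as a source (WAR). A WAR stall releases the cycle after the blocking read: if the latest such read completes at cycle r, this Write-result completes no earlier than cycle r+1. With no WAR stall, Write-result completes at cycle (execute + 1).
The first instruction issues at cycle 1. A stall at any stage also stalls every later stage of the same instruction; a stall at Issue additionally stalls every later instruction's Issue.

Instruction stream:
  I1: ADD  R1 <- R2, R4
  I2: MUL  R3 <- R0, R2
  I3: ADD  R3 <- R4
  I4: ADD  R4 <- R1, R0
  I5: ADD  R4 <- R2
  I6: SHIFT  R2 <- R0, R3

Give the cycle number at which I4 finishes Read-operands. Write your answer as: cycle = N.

cycle 1: I1→ADD
cycle 2: I1 RO · I2→MUL
cycle 3: I2 RO
cycle 4: I1 EX
cycle 5: I1 WR R1
cycle 9: I2 EX
cycle 10: I2 WR R3
cycle 11: I3→ADD
cycle 12: I3 RO
cycle 14: I3 EX
cycle 15: I3 WR R3
cycle 16: I4→ADD
cycle 17: I4 RO
cycle 19: I4 EX
cycle 20: I4 WR R4
cycle 21: I5→ADD
cycle 22: I5 RO · I6→SHIFT
cycle 23: I6 RO
cycle 24: I5 EX · I6 EX
cycle 25: I5 WR R4 · I6 WR R2

cycle = 17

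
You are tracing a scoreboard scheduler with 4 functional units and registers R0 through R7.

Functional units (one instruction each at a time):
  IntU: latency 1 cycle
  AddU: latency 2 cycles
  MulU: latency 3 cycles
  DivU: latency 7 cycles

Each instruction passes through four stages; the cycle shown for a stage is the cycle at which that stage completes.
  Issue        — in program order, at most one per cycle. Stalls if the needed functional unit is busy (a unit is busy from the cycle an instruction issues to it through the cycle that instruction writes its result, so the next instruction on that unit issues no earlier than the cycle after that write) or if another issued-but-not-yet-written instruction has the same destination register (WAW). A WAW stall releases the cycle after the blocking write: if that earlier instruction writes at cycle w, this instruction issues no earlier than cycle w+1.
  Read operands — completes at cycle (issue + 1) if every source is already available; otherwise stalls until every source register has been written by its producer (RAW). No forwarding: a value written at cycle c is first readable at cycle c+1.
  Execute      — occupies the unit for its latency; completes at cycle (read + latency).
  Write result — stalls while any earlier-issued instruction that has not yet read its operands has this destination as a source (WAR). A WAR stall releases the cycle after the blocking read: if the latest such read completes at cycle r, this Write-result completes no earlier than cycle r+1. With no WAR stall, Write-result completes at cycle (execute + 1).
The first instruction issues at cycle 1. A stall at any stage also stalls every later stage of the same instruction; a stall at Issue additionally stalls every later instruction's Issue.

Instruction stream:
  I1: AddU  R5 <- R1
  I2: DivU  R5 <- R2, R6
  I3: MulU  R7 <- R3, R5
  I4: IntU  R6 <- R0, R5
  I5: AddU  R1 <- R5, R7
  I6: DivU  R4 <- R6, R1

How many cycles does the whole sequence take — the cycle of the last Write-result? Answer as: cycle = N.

[1] I1→AddU
[2] I1 RO
[4] I1 EX
[5] I1 WR R5
[6] I2→DivU
[7] I2 RO, I3→MulU
[8] I4→IntU
[9] I5→AddU
[14] I2 EX
[15] I2 WR R5
[16] I3 RO, I4 RO, I6→DivU
[17] I4 EX
[18] I4 WR R6
[19] I3 EX
[20] I3 WR R7
[21] I5 RO
[23] I5 EX
[24] I5 WR R1
[25] I6 RO
[32] I6 EX
[33] I6 WR R4

cycle = 33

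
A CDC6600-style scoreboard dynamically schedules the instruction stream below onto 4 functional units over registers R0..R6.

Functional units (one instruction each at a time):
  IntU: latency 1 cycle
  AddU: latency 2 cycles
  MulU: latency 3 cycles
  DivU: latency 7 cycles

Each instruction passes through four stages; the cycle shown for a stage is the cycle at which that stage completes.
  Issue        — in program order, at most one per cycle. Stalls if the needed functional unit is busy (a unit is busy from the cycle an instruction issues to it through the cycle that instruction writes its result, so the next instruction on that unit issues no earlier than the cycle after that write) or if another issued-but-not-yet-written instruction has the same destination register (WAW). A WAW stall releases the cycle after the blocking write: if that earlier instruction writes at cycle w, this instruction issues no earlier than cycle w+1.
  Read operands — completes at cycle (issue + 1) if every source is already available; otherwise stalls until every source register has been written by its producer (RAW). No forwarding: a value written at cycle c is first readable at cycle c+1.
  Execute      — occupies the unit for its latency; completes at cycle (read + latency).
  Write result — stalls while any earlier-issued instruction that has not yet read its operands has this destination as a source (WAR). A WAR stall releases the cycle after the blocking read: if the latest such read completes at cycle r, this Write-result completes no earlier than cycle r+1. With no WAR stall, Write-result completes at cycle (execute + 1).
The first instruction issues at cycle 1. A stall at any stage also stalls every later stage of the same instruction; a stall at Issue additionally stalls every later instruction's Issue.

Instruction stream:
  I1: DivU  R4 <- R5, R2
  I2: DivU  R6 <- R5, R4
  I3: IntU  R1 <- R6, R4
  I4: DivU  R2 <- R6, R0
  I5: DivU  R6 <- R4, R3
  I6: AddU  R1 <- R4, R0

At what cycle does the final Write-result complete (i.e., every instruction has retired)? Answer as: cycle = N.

c1: I1 issues→DivU
c2: I1 reads
c9: I1 exec-done
c10: I1 writes R4
c11: I2 issues→DivU
c12: I2 reads, I3 issues→IntU
c19: I2 exec-done
c20: I2 writes R6
c21: I3 reads, I4 issues→DivU
c22: I3 exec-done, I4 reads
c23: I3 writes R1
c29: I4 exec-done
c30: I4 writes R2
c31: I5 issues→DivU
c32: I5 reads, I6 issues→AddU
c33: I6 reads
c35: I6 exec-done
c36: I6 writes R1
c39: I5 exec-done
c40: I5 writes R6

cycle = 40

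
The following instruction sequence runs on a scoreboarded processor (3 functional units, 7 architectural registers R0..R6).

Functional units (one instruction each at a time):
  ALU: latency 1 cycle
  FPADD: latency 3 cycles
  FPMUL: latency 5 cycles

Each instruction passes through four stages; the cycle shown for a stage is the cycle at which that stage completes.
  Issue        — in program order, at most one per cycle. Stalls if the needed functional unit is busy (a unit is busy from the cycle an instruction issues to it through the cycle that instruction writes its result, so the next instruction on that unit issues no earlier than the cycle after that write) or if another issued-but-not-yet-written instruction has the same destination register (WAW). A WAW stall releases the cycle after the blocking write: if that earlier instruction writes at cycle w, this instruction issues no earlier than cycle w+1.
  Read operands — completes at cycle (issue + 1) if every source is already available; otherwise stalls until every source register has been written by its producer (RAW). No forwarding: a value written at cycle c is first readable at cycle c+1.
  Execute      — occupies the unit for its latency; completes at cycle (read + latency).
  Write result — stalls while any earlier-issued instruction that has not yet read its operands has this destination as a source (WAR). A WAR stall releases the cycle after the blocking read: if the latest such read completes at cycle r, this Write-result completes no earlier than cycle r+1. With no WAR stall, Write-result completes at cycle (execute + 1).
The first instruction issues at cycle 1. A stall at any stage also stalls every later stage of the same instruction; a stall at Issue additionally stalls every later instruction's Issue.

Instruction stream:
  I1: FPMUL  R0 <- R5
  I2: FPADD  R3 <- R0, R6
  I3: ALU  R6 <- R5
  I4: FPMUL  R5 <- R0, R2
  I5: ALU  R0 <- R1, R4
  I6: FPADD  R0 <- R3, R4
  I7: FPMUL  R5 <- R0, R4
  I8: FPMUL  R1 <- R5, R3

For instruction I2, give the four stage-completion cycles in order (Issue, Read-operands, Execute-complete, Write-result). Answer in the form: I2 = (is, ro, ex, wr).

I2 = (2, 9, 12, 13)

I1 -> (1, 2, 7, 8)
I2 -> (2, 9, 12, 13)  // RAW R0: wait I1 write@8
I3 -> (3, 4, 5, 10)  // WAR R6: wait I2 read@9
I4 -> (9, 10, 15, 16)  // struct: FPMUL busy until I1 writes@8
I5 -> (11, 12, 13, 14)  // struct: ALU busy until I3 writes@10
I6 -> (15, 16, 19, 20)  // WAW R0: wait I5 write@14
I7 -> (17, 21, 26, 27)  // struct: FPMUL busy until I4 writes@16, RAW R0: wait I6 write@20
I8 -> (28, 29, 34, 35)  // struct: FPMUL busy until I7 writes@27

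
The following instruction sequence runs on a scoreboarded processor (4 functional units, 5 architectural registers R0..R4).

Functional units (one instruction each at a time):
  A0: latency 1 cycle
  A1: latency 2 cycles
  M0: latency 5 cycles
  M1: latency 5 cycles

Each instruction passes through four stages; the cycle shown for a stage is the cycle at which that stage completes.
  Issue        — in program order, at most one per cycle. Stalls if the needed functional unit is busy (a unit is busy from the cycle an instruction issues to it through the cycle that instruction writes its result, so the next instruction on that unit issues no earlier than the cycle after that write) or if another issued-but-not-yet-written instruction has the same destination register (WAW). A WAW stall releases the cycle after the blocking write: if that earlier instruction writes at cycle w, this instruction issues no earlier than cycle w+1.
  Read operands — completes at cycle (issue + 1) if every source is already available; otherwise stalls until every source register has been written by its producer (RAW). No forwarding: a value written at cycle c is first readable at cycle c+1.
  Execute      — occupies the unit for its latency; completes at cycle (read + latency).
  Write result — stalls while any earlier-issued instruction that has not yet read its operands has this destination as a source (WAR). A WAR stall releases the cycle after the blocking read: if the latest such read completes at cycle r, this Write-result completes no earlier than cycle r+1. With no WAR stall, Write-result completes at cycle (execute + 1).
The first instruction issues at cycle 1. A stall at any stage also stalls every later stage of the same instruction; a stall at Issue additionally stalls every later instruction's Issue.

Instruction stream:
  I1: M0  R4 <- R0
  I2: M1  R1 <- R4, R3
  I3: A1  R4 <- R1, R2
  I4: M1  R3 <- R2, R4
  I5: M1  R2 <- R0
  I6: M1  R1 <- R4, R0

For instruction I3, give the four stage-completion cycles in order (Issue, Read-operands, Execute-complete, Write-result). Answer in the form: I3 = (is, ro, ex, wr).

I3 = (9, 16, 18, 19)

I1: IS=1 RO=2 EX=7 WR=8
I2: IS=2 RO=9 EX=14 WR=15  [RAW R4: wait I1 write@8]
I3: IS=9 RO=16 EX=18 WR=19  [WAW R4: wait I1 write@8; RAW R1: wait I2 write@15]
I4: IS=16 RO=20 EX=25 WR=26  [struct: M1 busy until I2 writes@15; RAW R4: wait I3 write@19]
I5: IS=27 RO=28 EX=33 WR=34  [struct: M1 busy until I4 writes@26]
I6: IS=35 RO=36 EX=41 WR=42  [struct: M1 busy until I5 writes@34]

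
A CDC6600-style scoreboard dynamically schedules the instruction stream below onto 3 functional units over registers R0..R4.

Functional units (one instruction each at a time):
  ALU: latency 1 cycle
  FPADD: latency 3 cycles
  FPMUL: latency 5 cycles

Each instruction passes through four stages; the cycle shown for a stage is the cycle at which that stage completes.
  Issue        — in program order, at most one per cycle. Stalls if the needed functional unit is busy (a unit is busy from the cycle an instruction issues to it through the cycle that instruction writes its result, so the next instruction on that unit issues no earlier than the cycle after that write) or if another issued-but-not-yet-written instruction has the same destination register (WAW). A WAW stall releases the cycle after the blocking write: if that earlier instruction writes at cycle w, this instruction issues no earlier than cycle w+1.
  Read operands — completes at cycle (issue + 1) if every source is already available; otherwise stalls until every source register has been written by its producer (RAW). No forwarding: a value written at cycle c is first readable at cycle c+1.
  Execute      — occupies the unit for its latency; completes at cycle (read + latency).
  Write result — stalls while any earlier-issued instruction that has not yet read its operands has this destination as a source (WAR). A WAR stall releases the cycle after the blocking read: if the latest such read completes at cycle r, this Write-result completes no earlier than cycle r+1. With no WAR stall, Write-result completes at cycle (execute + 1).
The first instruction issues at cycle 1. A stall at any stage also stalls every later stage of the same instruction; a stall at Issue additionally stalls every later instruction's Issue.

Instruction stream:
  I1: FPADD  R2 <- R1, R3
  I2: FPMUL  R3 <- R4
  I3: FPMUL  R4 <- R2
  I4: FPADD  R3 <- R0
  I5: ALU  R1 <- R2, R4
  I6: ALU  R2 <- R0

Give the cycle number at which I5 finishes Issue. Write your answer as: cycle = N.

cycle 1: I1→FPADD
cycle 2: I1 RO · I2→FPMUL
cycle 3: I2 RO
cycle 5: I1 EX
cycle 6: I1 WR R2
cycle 8: I2 EX
cycle 9: I2 WR R3
cycle 10: I3→FPMUL
cycle 11: I3 RO · I4→FPADD
cycle 12: I4 RO · I5→ALU
cycle 15: I4 EX
cycle 16: I3 EX · I4 WR R3
cycle 17: I3 WR R4
cycle 18: I5 RO
cycle 19: I5 EX
cycle 20: I5 WR R1
cycle 21: I6→ALU
cycle 22: I6 RO
cycle 23: I6 EX
cycle 24: I6 WR R2

cycle = 12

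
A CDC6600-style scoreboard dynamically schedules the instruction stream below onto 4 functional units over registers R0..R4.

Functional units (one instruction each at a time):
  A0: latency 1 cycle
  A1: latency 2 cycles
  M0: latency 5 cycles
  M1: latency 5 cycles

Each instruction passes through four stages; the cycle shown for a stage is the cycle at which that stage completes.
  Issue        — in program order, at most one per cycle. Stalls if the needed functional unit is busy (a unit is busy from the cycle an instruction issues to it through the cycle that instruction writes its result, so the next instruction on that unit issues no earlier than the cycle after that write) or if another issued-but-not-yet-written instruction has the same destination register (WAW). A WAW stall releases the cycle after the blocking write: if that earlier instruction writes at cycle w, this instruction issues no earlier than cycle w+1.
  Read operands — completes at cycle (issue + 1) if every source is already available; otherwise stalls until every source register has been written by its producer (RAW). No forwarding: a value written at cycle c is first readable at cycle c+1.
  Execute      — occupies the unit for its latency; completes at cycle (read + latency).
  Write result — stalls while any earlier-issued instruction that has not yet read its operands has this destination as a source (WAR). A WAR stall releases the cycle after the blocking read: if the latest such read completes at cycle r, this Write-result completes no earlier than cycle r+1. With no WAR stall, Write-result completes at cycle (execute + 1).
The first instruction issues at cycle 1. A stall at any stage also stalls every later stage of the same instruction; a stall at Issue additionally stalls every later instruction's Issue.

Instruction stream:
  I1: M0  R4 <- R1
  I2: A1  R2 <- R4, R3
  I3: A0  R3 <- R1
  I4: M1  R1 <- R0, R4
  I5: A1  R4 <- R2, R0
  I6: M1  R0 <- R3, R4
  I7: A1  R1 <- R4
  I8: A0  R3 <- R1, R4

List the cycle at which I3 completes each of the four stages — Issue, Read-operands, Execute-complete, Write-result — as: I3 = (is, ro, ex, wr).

I3 = (3, 4, 5, 10)

t=1  I1 dispatched to M0
t=2  I1 operands ready; I2 dispatched to A1
t=3  I3 dispatched to A0
t=4  I3 operands ready; I4 dispatched to M1
t=5  I3 complete
t=7  I1 complete
t=8  R4←I1
t=9  I2 operands ready; I4 operands ready
t=10  R3←I3
t=11  I2 complete
t=12  R2←I2
t=13  I5 dispatched to A1
t=14  I4 complete; I5 operands ready
t=15  R1←I4
t=16  I5 complete; I6 dispatched to M1
t=17  R4←I5
t=18  I6 operands ready; I7 dispatched to A1
t=19  I7 operands ready; I8 dispatched to A0
t=21  I7 complete
t=22  R1←I7
t=23  I6 complete; I8 operands ready
t=24  R0←I6; I8 complete
t=25  R3←I8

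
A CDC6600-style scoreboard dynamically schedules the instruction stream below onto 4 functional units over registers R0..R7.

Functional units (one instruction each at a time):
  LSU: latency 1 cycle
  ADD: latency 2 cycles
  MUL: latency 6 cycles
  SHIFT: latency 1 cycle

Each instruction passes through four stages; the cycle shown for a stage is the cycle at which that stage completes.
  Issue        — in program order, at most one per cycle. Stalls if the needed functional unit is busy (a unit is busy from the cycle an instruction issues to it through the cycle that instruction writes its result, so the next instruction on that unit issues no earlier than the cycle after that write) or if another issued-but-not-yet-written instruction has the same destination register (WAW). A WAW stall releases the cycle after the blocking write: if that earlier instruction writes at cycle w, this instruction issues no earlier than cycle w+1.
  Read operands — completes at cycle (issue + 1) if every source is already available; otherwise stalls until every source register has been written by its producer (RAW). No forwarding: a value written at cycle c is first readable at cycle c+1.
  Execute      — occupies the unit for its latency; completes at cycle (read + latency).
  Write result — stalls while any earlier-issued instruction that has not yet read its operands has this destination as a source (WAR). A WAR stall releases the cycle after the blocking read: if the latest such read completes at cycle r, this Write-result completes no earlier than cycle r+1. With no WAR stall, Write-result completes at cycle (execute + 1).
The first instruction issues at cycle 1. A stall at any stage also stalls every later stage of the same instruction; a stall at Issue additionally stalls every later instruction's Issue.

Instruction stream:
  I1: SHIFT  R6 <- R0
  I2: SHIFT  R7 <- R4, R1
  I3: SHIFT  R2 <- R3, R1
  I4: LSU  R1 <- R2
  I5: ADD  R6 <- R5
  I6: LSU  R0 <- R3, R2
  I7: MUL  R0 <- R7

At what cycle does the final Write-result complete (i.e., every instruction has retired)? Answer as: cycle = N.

c1: I1 dispatched to SHIFT
c2: I1 operands ready
c3: I1 complete
c4: R6←I1
c5: I2 dispatched to SHIFT
c6: I2 operands ready
c7: I2 complete
c8: R7←I2
c9: I3 dispatched to SHIFT
c10: I3 operands ready · I4 dispatched to LSU
c11: I3 complete · I5 dispatched to ADD
c12: R2←I3 · I5 operands ready
c13: I4 operands ready
c14: I4 complete · I5 complete
c15: R1←I4 · R6←I5
c16: I6 dispatched to LSU
c17: I6 operands ready
c18: I6 complete
c19: R0←I6
c20: I7 dispatched to MUL
c21: I7 operands ready
c27: I7 complete
c28: R0←I7

cycle = 28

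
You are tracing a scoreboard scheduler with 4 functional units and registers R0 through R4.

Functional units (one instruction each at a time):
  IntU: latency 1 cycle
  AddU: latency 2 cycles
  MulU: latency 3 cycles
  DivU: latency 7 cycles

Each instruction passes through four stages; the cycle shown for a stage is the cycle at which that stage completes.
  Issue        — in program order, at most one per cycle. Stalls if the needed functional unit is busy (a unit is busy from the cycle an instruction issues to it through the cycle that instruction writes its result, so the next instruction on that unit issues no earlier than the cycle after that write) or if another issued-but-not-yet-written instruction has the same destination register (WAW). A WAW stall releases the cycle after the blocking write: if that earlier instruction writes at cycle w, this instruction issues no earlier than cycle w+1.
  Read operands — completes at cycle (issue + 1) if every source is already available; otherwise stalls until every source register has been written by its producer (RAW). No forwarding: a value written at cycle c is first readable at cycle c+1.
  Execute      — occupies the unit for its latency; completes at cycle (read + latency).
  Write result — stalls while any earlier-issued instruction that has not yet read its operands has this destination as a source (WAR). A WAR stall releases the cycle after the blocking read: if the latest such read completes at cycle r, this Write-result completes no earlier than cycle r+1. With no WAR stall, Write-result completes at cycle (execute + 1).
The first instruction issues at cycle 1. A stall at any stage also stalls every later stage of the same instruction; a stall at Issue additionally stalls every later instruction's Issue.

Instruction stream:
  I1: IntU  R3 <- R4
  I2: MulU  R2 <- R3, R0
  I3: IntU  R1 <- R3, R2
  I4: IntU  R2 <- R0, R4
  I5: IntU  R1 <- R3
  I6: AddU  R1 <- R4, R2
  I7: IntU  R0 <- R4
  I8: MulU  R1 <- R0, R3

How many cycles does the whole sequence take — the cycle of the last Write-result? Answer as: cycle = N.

cycle = 31

c1: issue I1 (IntU)
c2: I1 read-ops, issue I2 (MulU)
c3: I1 finished on IntU
c4: I1→R3
c5: I2 read-ops, issue I3 (IntU)
c8: I2 finished on MulU
c9: I2→R2
c10: I3 read-ops
c11: I3 finished on IntU
c12: I3→R1
c13: issue I4 (IntU)
c14: I4 read-ops
c15: I4 finished on IntU
c16: I4→R2
c17: issue I5 (IntU)
c18: I5 read-ops
c19: I5 finished on IntU
c20: I5→R1
c21: issue I6 (AddU)
c22: I6 read-ops, issue I7 (IntU)
c23: I7 read-ops
c24: I6 finished on AddU, I7 finished on IntU
c25: I6→R1, I7→R0
c26: issue I8 (MulU)
c27: I8 read-ops
c30: I8 finished on MulU
c31: I8→R1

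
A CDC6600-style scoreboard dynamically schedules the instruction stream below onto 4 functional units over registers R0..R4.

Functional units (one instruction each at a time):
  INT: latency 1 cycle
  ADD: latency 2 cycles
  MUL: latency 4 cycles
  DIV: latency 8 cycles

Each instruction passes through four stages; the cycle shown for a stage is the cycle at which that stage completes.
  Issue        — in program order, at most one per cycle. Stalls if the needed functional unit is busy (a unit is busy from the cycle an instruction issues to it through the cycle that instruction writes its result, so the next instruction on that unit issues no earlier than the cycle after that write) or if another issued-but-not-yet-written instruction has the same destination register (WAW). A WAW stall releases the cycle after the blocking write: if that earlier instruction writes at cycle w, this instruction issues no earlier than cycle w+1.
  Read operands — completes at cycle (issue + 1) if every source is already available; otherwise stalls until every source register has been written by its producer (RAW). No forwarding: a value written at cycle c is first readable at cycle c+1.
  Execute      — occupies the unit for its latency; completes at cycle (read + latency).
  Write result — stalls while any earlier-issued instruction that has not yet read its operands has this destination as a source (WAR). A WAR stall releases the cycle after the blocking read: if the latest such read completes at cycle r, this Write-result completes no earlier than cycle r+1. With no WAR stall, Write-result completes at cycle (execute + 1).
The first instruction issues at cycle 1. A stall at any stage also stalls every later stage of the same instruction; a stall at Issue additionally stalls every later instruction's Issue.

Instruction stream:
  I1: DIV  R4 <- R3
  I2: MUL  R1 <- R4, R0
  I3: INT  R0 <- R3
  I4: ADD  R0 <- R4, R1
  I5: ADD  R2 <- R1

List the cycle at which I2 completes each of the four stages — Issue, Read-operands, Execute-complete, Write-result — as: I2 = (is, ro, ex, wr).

c1: I1→DIV
c2: I1 RO | I2→MUL
c3: I3→INT
c4: I3 RO
c5: I3 EX
c10: I1 EX
c11: I1 WR R4
c12: I2 RO
c13: I3 WR R0
c14: I4→ADD
c16: I2 EX
c17: I2 WR R1
c18: I4 RO
c20: I4 EX
c21: I4 WR R0
c22: I5→ADD
c23: I5 RO
c25: I5 EX
c26: I5 WR R2

I2 = (2, 12, 16, 17)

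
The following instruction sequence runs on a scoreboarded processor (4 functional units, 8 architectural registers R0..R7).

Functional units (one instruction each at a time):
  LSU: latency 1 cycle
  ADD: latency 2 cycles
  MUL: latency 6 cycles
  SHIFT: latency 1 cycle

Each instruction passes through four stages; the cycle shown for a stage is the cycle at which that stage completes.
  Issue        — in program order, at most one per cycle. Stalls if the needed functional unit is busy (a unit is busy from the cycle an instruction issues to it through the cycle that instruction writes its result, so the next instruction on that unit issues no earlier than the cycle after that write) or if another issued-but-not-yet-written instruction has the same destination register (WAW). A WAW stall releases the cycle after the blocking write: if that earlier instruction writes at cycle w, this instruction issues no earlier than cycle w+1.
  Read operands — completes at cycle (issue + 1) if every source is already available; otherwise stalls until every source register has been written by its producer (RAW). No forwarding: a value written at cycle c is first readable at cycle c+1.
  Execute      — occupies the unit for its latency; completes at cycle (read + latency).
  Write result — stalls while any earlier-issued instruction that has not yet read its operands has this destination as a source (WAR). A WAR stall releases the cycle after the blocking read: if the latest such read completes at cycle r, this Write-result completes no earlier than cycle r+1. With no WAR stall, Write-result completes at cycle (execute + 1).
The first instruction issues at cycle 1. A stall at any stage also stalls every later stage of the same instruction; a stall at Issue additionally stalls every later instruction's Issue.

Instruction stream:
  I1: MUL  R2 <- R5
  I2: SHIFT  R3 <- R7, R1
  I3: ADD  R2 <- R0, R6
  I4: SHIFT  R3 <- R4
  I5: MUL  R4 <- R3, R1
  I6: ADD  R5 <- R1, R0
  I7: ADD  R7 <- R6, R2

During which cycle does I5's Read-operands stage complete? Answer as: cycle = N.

cycle = 15

t=1  issue I1 (MUL)
t=2  I1 read-ops | issue I2 (SHIFT)
t=3  I2 read-ops
t=4  I2 finished on SHIFT
t=5  I2→R3
t=8  I1 finished on MUL
t=9  I1→R2
t=10  issue I3 (ADD)
t=11  I3 read-ops | issue I4 (SHIFT)
t=12  I4 read-ops | issue I5 (MUL)
t=13  I3 finished on ADD | I4 finished on SHIFT
t=14  I3→R2 | I4→R3
t=15  I5 read-ops | issue I6 (ADD)
t=16  I6 read-ops
t=18  I6 finished on ADD
t=19  I6→R5
t=20  issue I7 (ADD)
t=21  I5 finished on MUL | I7 read-ops
t=22  I5→R4
t=23  I7 finished on ADD
t=24  I7→R7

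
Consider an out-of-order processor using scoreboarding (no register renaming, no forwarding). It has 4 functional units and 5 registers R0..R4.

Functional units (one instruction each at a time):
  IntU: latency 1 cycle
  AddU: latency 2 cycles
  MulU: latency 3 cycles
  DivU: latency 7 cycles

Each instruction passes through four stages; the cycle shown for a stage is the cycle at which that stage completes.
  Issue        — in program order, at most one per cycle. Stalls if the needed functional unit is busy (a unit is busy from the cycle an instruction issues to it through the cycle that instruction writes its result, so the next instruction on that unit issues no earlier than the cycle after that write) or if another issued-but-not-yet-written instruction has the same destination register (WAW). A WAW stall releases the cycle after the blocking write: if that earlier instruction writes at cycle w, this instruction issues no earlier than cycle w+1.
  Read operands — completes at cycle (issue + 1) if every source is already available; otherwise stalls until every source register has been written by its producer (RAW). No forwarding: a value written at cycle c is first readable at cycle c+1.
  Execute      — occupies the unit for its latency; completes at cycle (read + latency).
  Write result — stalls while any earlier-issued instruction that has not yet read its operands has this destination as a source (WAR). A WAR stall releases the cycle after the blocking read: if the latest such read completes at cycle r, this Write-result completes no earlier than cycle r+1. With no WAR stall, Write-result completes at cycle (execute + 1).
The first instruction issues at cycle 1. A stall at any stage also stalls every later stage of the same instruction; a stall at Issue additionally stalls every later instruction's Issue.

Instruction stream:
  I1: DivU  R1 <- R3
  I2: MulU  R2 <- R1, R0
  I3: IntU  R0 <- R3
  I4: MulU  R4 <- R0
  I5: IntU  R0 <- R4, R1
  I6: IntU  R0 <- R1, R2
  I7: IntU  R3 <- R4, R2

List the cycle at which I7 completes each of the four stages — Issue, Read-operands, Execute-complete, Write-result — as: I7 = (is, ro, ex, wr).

  I1 | 1 | 2 | 9 | 10
  I2 | 2 | 11 | 14 | 15   RAW R1: wait I1 write@10
  I3 | 3 | 4 | 5 | 12   WAR R0: wait I2 read@11
  I4 | 16 | 17 | 20 | 21   struct: MulU busy until I2 writes@15
  I5 | 17 | 22 | 23 | 24   RAW R4: wait I4 write@21
  I6 | 25 | 26 | 27 | 28   struct: IntU busy until I5 writes@24
  I7 | 29 | 30 | 31 | 32   struct: IntU busy until I6 writes@28

I7 = (29, 30, 31, 32)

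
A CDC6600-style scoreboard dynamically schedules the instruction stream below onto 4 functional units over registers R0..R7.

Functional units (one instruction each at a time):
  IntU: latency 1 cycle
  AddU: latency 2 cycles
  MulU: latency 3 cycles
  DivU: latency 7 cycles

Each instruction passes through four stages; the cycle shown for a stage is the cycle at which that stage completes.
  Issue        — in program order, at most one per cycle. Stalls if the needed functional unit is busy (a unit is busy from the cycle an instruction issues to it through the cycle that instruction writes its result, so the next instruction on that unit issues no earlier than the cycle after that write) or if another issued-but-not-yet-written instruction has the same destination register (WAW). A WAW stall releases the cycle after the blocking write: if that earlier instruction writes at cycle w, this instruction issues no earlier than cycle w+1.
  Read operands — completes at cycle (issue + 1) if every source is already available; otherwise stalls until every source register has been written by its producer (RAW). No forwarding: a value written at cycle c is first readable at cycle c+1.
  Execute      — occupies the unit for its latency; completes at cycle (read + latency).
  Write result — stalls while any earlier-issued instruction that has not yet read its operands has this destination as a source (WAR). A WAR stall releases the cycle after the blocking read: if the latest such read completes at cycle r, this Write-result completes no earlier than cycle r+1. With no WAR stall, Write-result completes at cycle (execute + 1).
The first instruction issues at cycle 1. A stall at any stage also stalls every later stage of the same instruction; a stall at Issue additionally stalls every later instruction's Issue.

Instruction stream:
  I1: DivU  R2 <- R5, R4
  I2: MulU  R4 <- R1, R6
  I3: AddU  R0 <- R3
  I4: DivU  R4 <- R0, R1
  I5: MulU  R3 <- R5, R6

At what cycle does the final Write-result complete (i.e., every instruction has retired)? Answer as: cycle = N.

[I1] 1/2/9/10
[I2] 2/3/6/7
[I3] 3/4/6/7
[I4] 11/12/19/20  (struct: DivU busy until I1 writes@10)
[I5] 12/13/16/17

cycle = 20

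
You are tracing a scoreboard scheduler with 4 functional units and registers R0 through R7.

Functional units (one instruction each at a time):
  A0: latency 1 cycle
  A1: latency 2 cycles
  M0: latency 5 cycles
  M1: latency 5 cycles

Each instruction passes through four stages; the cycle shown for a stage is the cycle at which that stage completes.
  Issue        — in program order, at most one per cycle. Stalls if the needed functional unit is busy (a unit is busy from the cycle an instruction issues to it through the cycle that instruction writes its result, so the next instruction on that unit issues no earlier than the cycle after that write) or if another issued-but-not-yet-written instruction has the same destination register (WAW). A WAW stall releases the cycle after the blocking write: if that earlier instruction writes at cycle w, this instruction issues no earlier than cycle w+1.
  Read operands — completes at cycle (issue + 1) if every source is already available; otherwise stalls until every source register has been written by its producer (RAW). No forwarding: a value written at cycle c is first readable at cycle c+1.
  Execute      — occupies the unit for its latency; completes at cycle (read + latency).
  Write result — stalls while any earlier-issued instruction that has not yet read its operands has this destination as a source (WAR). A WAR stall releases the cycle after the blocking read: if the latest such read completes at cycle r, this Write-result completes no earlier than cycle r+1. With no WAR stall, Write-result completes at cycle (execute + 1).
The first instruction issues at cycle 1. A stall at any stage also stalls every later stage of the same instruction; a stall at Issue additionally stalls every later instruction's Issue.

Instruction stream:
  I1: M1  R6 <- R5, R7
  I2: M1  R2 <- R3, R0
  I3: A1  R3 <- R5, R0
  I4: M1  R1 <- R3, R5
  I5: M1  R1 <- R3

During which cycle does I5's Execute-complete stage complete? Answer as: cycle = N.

cycle = 31

cycle 1: I1→M1
cycle 2: I1 RO
cycle 7: I1 EX
cycle 8: I1 WR R6
cycle 9: I2→M1
cycle 10: I2 RO · I3→A1
cycle 11: I3 RO
cycle 13: I3 EX
cycle 14: I3 WR R3
cycle 15: I2 EX
cycle 16: I2 WR R2
cycle 17: I4→M1
cycle 18: I4 RO
cycle 23: I4 EX
cycle 24: I4 WR R1
cycle 25: I5→M1
cycle 26: I5 RO
cycle 31: I5 EX
cycle 32: I5 WR R1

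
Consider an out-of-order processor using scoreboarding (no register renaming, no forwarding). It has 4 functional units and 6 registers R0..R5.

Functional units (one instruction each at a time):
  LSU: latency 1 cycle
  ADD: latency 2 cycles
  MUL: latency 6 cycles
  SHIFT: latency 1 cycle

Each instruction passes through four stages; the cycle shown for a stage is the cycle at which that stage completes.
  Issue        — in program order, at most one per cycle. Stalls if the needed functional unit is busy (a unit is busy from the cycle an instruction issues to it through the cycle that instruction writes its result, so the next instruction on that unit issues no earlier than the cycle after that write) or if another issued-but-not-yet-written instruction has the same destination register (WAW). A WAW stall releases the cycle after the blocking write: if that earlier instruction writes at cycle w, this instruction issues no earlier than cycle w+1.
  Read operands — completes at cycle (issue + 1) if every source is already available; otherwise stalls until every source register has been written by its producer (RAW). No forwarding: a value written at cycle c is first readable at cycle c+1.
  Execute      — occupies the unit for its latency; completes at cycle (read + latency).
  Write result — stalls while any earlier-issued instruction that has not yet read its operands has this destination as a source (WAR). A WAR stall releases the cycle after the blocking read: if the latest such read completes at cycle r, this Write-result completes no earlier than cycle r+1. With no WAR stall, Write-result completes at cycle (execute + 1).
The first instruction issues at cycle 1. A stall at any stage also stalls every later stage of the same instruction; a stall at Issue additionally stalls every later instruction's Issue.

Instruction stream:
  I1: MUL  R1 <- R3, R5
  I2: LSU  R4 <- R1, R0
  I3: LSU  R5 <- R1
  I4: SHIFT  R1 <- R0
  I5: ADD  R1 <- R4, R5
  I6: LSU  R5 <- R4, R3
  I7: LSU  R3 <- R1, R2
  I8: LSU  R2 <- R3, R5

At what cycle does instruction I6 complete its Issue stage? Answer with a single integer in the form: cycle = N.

cycle 1: I1 issues→MUL
cycle 2: I1 reads; I2 issues→LSU
cycle 8: I1 exec-done
cycle 9: I1 writes R1
cycle 10: I2 reads
cycle 11: I2 exec-done
cycle 12: I2 writes R4
cycle 13: I3 issues→LSU
cycle 14: I3 reads; I4 issues→SHIFT
cycle 15: I3 exec-done; I4 reads
cycle 16: I3 writes R5; I4 exec-done
cycle 17: I4 writes R1
cycle 18: I5 issues→ADD
cycle 19: I5 reads; I6 issues→LSU
cycle 20: I6 reads
cycle 21: I5 exec-done; I6 exec-done
cycle 22: I5 writes R1; I6 writes R5
cycle 23: I7 issues→LSU
cycle 24: I7 reads
cycle 25: I7 exec-done
cycle 26: I7 writes R3
cycle 27: I8 issues→LSU
cycle 28: I8 reads
cycle 29: I8 exec-done
cycle 30: I8 writes R2

cycle = 19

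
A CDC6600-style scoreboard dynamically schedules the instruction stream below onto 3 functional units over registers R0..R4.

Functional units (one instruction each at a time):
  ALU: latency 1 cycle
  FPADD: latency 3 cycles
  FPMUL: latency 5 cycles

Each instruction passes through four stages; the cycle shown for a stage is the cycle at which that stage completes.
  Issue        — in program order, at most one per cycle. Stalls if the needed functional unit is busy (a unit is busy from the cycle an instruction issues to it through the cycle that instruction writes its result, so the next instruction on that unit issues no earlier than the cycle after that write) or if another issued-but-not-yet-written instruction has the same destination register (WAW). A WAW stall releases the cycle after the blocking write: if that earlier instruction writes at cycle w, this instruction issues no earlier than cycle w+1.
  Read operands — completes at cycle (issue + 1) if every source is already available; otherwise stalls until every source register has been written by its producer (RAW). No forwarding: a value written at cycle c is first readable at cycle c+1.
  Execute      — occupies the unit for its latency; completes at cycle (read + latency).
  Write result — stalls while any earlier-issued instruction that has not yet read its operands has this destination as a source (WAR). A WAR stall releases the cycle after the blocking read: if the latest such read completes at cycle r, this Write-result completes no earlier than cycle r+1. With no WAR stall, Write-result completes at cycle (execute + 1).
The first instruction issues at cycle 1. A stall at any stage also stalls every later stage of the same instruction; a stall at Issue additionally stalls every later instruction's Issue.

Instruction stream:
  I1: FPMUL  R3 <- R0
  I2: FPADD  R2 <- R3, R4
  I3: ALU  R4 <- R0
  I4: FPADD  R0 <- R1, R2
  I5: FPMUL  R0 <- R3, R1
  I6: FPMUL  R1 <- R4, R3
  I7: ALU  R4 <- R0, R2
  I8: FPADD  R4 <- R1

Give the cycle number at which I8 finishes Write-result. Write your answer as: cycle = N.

cycle = 40

[I1] 1/2/7/8
[I2] 2/9/12/13  (RAW R3: wait I1 write@8)
[I3] 3/4/5/10  (WAR R4: wait I2 read@9)
[I4] 14/15/18/19  (struct: FPADD busy until I2 writes@13)
[I5] 20/21/26/27  (WAW R0: wait I4 write@19)
[I6] 28/29/34/35  (struct: FPMUL busy until I5 writes@27)
[I7] 29/30/31/32
[I8] 33/36/39/40  (WAW R4: wait I7 write@32; RAW R1: wait I6 write@35)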